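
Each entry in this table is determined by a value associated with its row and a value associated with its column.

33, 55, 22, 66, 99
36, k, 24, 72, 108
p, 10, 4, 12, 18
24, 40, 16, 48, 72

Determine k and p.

k = 60, p = 6

Each row is a constant multiple of every other row — this is a multiplication table with the headers hidden.
Row 2 is 24/22 = 12/11 times row 1, so its entry in column 2 is 55 × 12/11 = 60.
Row 3 is 4/22 = 2/11 times row 1, so its entry in column 1 is 33 × 2/11 = 6.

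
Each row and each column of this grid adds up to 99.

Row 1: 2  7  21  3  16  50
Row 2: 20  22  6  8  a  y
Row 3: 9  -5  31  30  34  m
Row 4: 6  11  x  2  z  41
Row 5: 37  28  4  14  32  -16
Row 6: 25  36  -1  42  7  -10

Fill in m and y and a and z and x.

m = 0, y = 34, a = 9, z = 1, x = 38

The known cells in column 3 total 61, leaving 99 − 61 = 38 for the blank.
The known cells in row 4 total 98, leaving 99 − 98 = 1 for the blank.
The known cells in column 5 total 90, leaving 99 − 90 = 9 for the blank.
The known cells in row 2 total 65, leaving 99 − 65 = 34 for the blank.
The known cells in row 3 total 99, leaving 99 − 99 = 0 for the blank.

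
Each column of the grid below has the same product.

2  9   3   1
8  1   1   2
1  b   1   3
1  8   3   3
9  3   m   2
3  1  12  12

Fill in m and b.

Columns 1 and 4 each multiply to 432, so every column has product 432.
Column 3: 3×1×1×3×12 = 108, so the missing entry is 432 ÷ 108 = 4.
Column 2: 9×1×8×3×1 = 216, so the missing entry is 432 ÷ 216 = 2.

m = 4, b = 2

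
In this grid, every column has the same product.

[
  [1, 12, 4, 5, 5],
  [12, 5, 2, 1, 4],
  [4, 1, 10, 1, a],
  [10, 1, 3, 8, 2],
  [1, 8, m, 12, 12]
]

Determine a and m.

Columns 2 and 4 each multiply to 480, so every column has product 480.
Column 5: 5×4×2×12 = 480, so the missing entry is 480 ÷ 480 = 1.
Column 3: 4×2×10×3 = 240, so the missing entry is 480 ÷ 240 = 2.

a = 1, m = 2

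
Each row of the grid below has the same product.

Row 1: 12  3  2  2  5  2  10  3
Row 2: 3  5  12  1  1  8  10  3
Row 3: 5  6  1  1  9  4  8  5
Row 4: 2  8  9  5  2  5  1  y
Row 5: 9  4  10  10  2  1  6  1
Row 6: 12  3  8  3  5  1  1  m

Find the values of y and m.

Rows 1 and 2 each multiply to 43200, so every row has product 43200.
Row 4: 2×8×9×5×2×5×1 = 7200, so the missing entry is 43200 ÷ 7200 = 6.
Row 6: 12×3×8×3×5×1×1 = 4320, so the missing entry is 43200 ÷ 4320 = 10.

y = 6, m = 10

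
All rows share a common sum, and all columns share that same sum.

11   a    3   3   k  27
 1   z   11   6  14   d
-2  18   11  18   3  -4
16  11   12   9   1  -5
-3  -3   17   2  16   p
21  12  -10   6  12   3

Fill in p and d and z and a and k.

Rows 3 and 4 both sum to 44, so that's the common total.
The known cells in column 5 total 46, leaving 44 − 46 = -2 for the blank.
The known cells in row 1 total 42, leaving 44 − 42 = 2 for the blank.
The known cells in column 2 total 40, leaving 44 − 40 = 4 for the blank.
The known cells in row 2 total 36, leaving 44 − 36 = 8 for the blank.
The known cells in row 5 total 29, leaving 44 − 29 = 15 for the blank.

p = 15, d = 8, z = 4, a = 2, k = -2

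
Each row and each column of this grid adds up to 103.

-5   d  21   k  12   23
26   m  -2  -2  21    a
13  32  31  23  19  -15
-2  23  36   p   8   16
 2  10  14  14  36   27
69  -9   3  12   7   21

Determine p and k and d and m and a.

Column 6: 23 − 15 + 16 + 27 + 21 = 72, so its missing entry is 103 − 72 = 31.
Row 2: 26 − 2 − 2 + 21 + 31 = 74, so its missing entry is 103 − 74 = 29.
Column 2: 29 + 32 + 23 + 10 − 9 = 85, so its missing entry is 103 − 85 = 18.
Row 1: -5 + 18 + 21 + 12 + 23 = 69, so its missing entry is 103 − 69 = 34.
Row 4: -2 + 23 + 36 + 8 + 16 = 81, so its missing entry is 103 − 81 = 22.

p = 22, k = 34, d = 18, m = 29, a = 31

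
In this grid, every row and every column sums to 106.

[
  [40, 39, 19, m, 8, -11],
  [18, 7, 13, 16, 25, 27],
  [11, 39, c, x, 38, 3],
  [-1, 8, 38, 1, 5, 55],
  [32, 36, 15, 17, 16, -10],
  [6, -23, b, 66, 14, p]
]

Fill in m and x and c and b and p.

m = 11, x = -5, c = 20, b = 1, p = 42

Column 6 has -11 + 27 + 3 + 55 − 10 = 64; the blank must be 106 − 64 = 42.
Row 1 has 40 + 39 + 19 + 8 − 11 = 95; the blank must be 106 − 95 = 11.
Column 4 has 11 + 16 + 1 + 17 + 66 = 111; the blank must be 106 − 111 = -5.
Row 3 has 11 + 39 − 5 + 38 + 3 = 86; the blank must be 106 − 86 = 20.
Row 6 has 6 − 23 + 66 + 14 + 42 = 105; the blank must be 106 − 105 = 1.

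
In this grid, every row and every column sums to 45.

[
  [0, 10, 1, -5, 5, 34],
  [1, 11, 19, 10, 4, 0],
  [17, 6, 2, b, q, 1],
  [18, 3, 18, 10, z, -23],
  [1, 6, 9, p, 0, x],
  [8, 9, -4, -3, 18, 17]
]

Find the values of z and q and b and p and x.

z = 19, q = -1, b = 20, p = 13, x = 16

Row 4: 18 + 3 + 18 + 10 − 23 = 26, so its missing entry is 45 − 26 = 19.
Column 5: 5 + 4 + 19 + 0 + 18 = 46, so its missing entry is 45 − 46 = -1.
Row 3: 17 + 6 + 2 − 1 + 1 = 25, so its missing entry is 45 − 25 = 20.
Column 4: -5 + 10 + 20 + 10 − 3 = 32, so its missing entry is 45 − 32 = 13.
Row 5: 1 + 6 + 9 + 13 + 0 = 29, so its missing entry is 45 − 29 = 16.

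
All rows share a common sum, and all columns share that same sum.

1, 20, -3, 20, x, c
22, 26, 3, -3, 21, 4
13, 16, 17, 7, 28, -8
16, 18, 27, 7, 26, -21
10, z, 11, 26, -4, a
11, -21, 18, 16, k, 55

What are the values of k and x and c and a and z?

Rows 2 and 3 both sum to 73, so that's the common total.
Row 6: 11 − 21 + 18 + 16 + 55 = 79, so its missing entry is 73 − 79 = -6.
Column 5: 21 + 28 + 26 − 4 − 6 = 65, so its missing entry is 73 − 65 = 8.
Row 1: 1 + 20 − 3 + 20 + 8 = 46, so its missing entry is 73 − 46 = 27.
Column 6: 27 + 4 − 8 − 21 + 55 = 57, so its missing entry is 73 − 57 = 16.
Row 5: 10 + 11 + 26 − 4 + 16 = 59, so its missing entry is 73 − 59 = 14.

k = -6, x = 8, c = 27, a = 16, z = 14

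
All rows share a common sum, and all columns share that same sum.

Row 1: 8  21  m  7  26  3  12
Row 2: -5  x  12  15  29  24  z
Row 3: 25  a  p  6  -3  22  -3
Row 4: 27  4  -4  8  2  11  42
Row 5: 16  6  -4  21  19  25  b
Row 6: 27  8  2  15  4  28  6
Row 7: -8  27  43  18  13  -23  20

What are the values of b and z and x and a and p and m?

Rows 4 and 6 both sum to 90, so that's the common total.
Row 5 has 16 + 6 − 4 + 21 + 19 + 25 = 83; the blank must be 90 − 83 = 7.
Row 1 has 8 + 21 + 7 + 26 + 3 + 12 = 77; the blank must be 90 − 77 = 13.
Column 3 has 13 + 12 − 4 − 4 + 2 + 43 = 62; the blank must be 90 − 62 = 28.
Row 3 has 25 + 28 + 6 − 3 + 22 − 3 = 75; the blank must be 90 − 75 = 15.
Column 2 has 21 + 15 + 4 + 6 + 8 + 27 = 81; the blank must be 90 − 81 = 9.
Row 2 has -5 + 9 + 12 + 15 + 29 + 24 = 84; the blank must be 90 − 84 = 6.

b = 7, z = 6, x = 9, a = 15, p = 28, m = 13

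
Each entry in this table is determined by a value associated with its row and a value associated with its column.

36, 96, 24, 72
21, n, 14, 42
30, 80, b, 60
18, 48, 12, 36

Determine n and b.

n = 56, b = 20

Each row is a constant multiple of every other row — this is a multiplication table with the headers hidden.
Row 2 is 42/72 = 7/12 times row 1, so its entry in column 2 is 96 × 7/12 = 56.
Row 3 is 60/72 = 5/6 times row 1, so its entry in column 3 is 24 × 5/6 = 20.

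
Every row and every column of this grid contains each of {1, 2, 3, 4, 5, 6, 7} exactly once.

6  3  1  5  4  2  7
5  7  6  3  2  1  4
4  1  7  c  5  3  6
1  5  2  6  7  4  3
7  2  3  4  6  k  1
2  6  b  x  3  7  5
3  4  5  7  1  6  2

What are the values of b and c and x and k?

b = 4, c = 2, x = 1, k = 5

At (row 5, col 6): row 5 already has {1, 2, 3, 4, 6, 7}, so the value is 5.
For row 3, column 4: row 3 already has {1, 3, 4, 5, 6, 7}; that leaves 2.
For row 6, column 4: column 4 already has {2, 3, 4, 5, 6, 7}; that leaves 1.
At (row 6, col 3): row 6 already has {1, 2, 3, 5, 6, 7}, so the value is 4.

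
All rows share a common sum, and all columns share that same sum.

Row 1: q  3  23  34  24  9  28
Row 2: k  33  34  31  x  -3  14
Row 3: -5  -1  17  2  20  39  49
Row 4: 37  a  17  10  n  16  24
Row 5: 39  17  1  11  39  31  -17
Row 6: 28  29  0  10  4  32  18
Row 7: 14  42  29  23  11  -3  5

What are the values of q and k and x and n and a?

q = 0, k = 8, x = 4, n = 19, a = -2

Rows 3 and 5 both sum to 121, so that's the common total.
Row 1 has 3 + 23 + 34 + 24 + 9 + 28 = 121; the blank must be 121 − 121 = 0.
Column 2 has 3 + 33 − 1 + 17 + 29 + 42 = 123; the blank must be 121 − 123 = -2.
Row 4 has 37 − 2 + 17 + 10 + 16 + 24 = 102; the blank must be 121 − 102 = 19.
Column 5 has 24 + 20 + 19 + 39 + 4 + 11 = 117; the blank must be 121 − 117 = 4.
Row 2 has 33 + 34 + 31 + 4 − 3 + 14 = 113; the blank must be 121 − 113 = 8.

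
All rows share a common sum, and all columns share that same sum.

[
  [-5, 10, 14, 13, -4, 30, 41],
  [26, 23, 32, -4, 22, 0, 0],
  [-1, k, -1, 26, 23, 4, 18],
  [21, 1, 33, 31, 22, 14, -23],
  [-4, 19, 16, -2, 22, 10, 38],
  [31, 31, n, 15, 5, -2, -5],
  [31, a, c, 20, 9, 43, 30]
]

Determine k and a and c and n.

Rows 1 and 2 both sum to 99, so that's the common total.
Row 3: -1 − 1 + 26 + 23 + 4 + 18 = 69, so its missing entry is 99 − 69 = 30.
Column 2: 10 + 23 + 30 + 1 + 19 + 31 = 114, so its missing entry is 99 − 114 = -15.
Row 7: 31 − 15 + 20 + 9 + 43 + 30 = 118, so its missing entry is 99 − 118 = -19.
Row 6: 31 + 31 + 15 + 5 − 2 − 5 = 75, so its missing entry is 99 − 75 = 24.

k = 30, a = -15, c = -19, n = 24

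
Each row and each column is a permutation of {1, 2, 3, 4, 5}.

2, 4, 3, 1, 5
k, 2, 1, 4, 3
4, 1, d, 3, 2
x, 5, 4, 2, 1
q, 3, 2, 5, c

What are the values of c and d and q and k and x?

c = 4, d = 5, q = 1, k = 5, x = 3

For row 5, column 5: column 5 already has {1, 2, 3, 5}; that leaves 4.
For row 5, column 1: row 5 already has {2, 3, 4, 5}; that leaves 1.
At (row 4, col 1): row 4 already has {1, 2, 4, 5}, so the value is 3.
Cell (3,3): row 3 already has {1, 2, 3, 4} → 5.
At (row 2, col 1): row 2 already has {1, 2, 3, 4}, so the value is 5.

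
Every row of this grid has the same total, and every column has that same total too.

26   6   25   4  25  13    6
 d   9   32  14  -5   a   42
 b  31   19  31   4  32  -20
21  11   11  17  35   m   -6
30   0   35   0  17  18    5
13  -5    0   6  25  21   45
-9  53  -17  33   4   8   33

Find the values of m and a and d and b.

Rows 1 and 5 both sum to 105, so that's the common total.
Row 3: 31 + 19 + 31 + 4 + 32 − 20 = 97, so its missing entry is 105 − 97 = 8.
Column 1: 26 + 8 + 21 + 30 + 13 − 9 = 89, so its missing entry is 105 − 89 = 16.
Row 4: 21 + 11 + 11 + 17 + 35 − 6 = 89, so its missing entry is 105 − 89 = 16.
Row 2: 16 + 9 + 32 + 14 − 5 + 42 = 108, so its missing entry is 105 − 108 = -3.

m = 16, a = -3, d = 16, b = 8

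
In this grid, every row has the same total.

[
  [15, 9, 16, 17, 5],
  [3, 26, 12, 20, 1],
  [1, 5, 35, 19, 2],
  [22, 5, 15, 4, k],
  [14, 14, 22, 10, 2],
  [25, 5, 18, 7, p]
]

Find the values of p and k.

Rows 2 and 5 both add up to 62, so every row sums to 62.
Row 6: 25 + 5 + 18 + 7 = 55, so the missing entry is 62 − 55 = 7.
Row 4: 22 + 5 + 15 + 4 = 46, so the missing entry is 62 − 46 = 16.

p = 7, k = 16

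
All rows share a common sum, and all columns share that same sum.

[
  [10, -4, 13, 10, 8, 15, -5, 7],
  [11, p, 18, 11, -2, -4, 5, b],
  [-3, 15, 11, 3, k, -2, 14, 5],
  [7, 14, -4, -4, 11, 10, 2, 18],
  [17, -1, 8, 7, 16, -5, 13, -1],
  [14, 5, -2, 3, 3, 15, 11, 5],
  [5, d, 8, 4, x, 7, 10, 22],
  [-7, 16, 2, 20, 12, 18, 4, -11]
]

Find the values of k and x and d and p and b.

k = 11, x = -5, d = 3, p = 6, b = 9

Rows 1 and 4 both sum to 54, so that's the common total.
Row 3 has -3 + 15 + 11 + 3 − 2 + 14 + 5 = 43; the blank must be 54 − 43 = 11.
Column 5 has 8 − 2 + 11 + 11 + 16 + 3 + 12 = 59; the blank must be 54 − 59 = -5.
Row 7 has 5 + 8 + 4 − 5 + 7 + 10 + 22 = 51; the blank must be 54 − 51 = 3.
Column 2 has -4 + 15 + 14 − 1 + 5 + 3 + 16 = 48; the blank must be 54 − 48 = 6.
Row 2 has 11 + 6 + 18 + 11 − 2 − 4 + 5 = 45; the blank must be 54 − 45 = 9.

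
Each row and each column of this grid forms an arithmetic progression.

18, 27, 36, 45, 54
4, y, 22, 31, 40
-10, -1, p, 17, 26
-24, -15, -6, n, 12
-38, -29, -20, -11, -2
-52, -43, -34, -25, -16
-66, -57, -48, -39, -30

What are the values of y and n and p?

y = 13, n = 3, p = 8

Along each row the entries change by 9 per step; down each column they change by -14.
Row 2: from 4 at column 1, stepping by 9 to column 2 gives 13.
Row 4: from -24 at column 1, stepping by 9 to column 4 gives 3.
Row 3: from -10 at column 1, stepping by 9 to column 3 gives 8.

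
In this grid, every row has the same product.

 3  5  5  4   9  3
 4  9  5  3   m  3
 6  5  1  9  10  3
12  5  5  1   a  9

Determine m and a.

m = 5, a = 3

Rows 1 and 3 each multiply to 8100, so every row has product 8100.
Row 2: 4×9×5×3×3 = 1620, so the missing entry is 8100 ÷ 1620 = 5.
Row 4: 12×5×5×1×9 = 2700, so the missing entry is 8100 ÷ 2700 = 3.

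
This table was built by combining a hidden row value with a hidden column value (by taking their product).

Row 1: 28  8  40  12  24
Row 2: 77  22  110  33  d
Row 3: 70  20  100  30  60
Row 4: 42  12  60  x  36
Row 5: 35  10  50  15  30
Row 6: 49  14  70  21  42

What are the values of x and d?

x = 18, d = 66

Each row is a constant multiple of every other row — this is a multiplication table with the headers hidden.
Row 4 is 12/8 = 3/2 times row 1, so its entry in column 4 is 12 × 3/2 = 18.
Row 2 is 22/8 = 11/4 times row 1, so its entry in column 5 is 24 × 11/4 = 66.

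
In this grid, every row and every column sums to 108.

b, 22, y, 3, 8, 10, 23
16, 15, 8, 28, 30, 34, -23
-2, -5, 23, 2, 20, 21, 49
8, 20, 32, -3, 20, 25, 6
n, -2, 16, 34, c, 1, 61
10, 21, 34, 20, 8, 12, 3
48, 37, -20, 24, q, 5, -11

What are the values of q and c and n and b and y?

Row 7: 48 + 37 − 20 + 24 + 5 − 11 = 83, so its missing entry is 108 − 83 = 25.
Column 5: 8 + 30 + 20 + 20 + 8 + 25 = 111, so its missing entry is 108 − 111 = -3.
Row 5: -2 + 16 + 34 − 3 + 1 + 61 = 107, so its missing entry is 108 − 107 = 1.
Column 1: 16 − 2 + 8 + 1 + 10 + 48 = 81, so its missing entry is 108 − 81 = 27.
Row 1: 27 + 22 + 3 + 8 + 10 + 23 = 93, so its missing entry is 108 − 93 = 15.

q = 25, c = -3, n = 1, b = 27, y = 15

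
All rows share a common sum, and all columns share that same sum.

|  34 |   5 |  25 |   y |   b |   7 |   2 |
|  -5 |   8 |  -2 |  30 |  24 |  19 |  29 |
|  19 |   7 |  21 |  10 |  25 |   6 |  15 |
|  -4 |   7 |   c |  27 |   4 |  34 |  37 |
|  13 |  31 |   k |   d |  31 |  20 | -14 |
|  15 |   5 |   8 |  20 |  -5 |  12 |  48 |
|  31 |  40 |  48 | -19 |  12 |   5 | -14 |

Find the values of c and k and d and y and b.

Rows 2 and 3 both sum to 103, so that's the common total.
Column 5: 24 + 25 + 4 + 31 − 5 + 12 = 91, so its missing entry is 103 − 91 = 12.
Row 1: 34 + 5 + 25 + 12 + 7 + 2 = 85, so its missing entry is 103 − 85 = 18.
Column 4: 18 + 30 + 10 + 27 + 20 − 19 = 86, so its missing entry is 103 − 86 = 17.
Row 5: 13 + 31 + 17 + 31 + 20 − 14 = 98, so its missing entry is 103 − 98 = 5.
Row 4: -4 + 7 + 27 + 4 + 34 + 37 = 105, so its missing entry is 103 − 105 = -2.

c = -2, k = 5, d = 17, y = 18, b = 12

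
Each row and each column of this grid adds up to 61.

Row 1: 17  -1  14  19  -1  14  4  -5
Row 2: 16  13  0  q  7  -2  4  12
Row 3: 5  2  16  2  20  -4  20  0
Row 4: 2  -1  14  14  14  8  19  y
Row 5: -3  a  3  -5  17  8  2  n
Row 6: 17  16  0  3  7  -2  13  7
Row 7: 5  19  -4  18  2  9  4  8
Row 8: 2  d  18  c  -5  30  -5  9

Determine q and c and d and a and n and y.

The known cells in row 2 total 50, leaving 61 − 50 = 11 for the blank.
The known cells in row 4 total 70, leaving 61 − 70 = -9 for the blank.
The known cells in column 4 total 62, leaving 61 − 62 = -1 for the blank.
The known cells in row 8 total 48, leaving 61 − 48 = 13 for the blank.
The known cells in column 2 total 61, leaving 61 − 61 = 0 for the blank.
The known cells in row 5 total 22, leaving 61 − 22 = 39 for the blank.

q = 11, c = -1, d = 13, a = 0, n = 39, y = -9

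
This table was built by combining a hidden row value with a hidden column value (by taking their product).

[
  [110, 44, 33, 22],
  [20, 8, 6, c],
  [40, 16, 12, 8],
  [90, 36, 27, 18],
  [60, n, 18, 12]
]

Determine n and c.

n = 24, c = 4

Each row is a constant multiple of every other row — this is a multiplication table with the headers hidden.
Row 5 is 18/33 = 6/11 times row 1, so its entry in column 2 is 44 × 6/11 = 24.
Row 2 is 6/33 = 2/11 times row 1, so its entry in column 4 is 22 × 2/11 = 4.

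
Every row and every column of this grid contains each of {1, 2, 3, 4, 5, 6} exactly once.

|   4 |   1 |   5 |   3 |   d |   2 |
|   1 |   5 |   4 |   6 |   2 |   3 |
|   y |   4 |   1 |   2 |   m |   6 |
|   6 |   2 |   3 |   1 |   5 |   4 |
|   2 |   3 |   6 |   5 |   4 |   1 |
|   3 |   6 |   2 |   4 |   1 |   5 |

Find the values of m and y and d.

m = 3, y = 5, d = 6

Cell (3,1): column 1 already has {1, 2, 3, 4, 6} → 5.
At (row 3, col 5): row 3 already has {1, 2, 4, 5, 6}, so the value is 3.
For row 1, column 5: row 1 already has {1, 2, 3, 4, 5}; that leaves 6.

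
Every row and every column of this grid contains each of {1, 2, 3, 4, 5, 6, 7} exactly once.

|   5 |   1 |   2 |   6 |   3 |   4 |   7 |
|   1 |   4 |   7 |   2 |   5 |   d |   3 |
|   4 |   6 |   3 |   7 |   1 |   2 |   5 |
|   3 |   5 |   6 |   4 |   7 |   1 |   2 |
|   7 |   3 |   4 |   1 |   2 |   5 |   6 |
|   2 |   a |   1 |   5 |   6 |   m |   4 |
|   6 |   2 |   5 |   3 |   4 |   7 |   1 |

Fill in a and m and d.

Cell (6,2): column 2 already has {1, 2, 3, 4, 5, 6} → 7.
For row 6, column 6: row 6 already has {1, 2, 4, 5, 6, 7}; that leaves 3.
For row 2, column 6: row 2 already has {1, 2, 3, 4, 5, 7}; that leaves 6.

a = 7, m = 3, d = 6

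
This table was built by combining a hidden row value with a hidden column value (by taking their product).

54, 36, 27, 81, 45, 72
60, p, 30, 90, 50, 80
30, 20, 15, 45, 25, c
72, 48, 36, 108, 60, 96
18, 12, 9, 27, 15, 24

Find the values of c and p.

Each row is a constant multiple of every other row — this is a multiplication table with the headers hidden.
Row 3 is 30/54 = 5/9 times row 1, so its entry in column 6 is 72 × 5/9 = 40.
Row 2 is 60/54 = 10/9 times row 1, so its entry in column 2 is 36 × 10/9 = 40.

c = 40, p = 40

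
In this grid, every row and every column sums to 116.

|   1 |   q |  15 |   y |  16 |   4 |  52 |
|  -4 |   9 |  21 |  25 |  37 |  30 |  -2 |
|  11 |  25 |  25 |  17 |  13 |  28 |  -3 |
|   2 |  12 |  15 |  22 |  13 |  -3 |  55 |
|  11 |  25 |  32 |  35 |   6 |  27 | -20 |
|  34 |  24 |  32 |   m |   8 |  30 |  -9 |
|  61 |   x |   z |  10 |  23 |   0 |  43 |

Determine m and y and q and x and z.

Column 3 has 15 + 21 + 25 + 15 + 32 + 32 = 140; the blank must be 116 − 140 = -24.
Row 7 has 61 − 24 + 10 + 23 + 0 + 43 = 113; the blank must be 116 − 113 = 3.
Column 2 has 9 + 25 + 12 + 25 + 24 + 3 = 98; the blank must be 116 − 98 = 18.
Row 1 has 1 + 18 + 15 + 16 + 4 + 52 = 106; the blank must be 116 − 106 = 10.
Row 6 has 34 + 24 + 32 + 8 + 30 − 9 = 119; the blank must be 116 − 119 = -3.

m = -3, y = 10, q = 18, x = 3, z = -24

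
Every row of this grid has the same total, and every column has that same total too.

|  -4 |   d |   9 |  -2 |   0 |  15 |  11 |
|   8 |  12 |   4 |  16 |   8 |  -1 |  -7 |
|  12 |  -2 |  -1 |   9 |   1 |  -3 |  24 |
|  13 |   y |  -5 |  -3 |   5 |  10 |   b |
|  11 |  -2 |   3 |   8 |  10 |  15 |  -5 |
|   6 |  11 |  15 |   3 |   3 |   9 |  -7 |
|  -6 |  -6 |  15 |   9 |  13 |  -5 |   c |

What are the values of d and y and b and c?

d = 11, y = 16, b = 4, c = 20

Rows 2 and 3 both sum to 40, so that's the common total.
The known cells in row 1 total 29, leaving 40 − 29 = 11 for the blank.
The known cells in row 7 total 20, leaving 40 − 20 = 20 for the blank.
The known cells in column 2 total 24, leaving 40 − 24 = 16 for the blank.
The known cells in row 4 total 36, leaving 40 − 36 = 4 for the blank.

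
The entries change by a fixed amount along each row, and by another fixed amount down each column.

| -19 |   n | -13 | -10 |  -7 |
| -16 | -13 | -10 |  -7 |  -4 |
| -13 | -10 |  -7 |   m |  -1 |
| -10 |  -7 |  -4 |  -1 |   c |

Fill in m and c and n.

m = -4, c = 2, n = -16

Along each row the entries change by 3 per step; down each column they change by 3.
Row 3: from -13 at column 1, stepping by 3 to column 4 gives -4.
Row 4: from -10 at column 1, stepping by 3 to column 5 gives 2.
Row 1: from -19 at column 1, stepping by 3 to column 2 gives -16.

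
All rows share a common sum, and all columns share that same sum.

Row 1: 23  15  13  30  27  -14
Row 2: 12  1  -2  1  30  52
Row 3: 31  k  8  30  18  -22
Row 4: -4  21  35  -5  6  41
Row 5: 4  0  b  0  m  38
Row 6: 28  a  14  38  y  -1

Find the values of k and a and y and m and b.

k = 29, a = 28, y = -13, m = 26, b = 26

Rows 1 and 2 both sum to 94, so that's the common total.
The known cells in row 3 total 65, leaving 94 − 65 = 29 for the blank.
The known cells in column 2 total 66, leaving 94 − 66 = 28 for the blank.
The known cells in row 6 total 107, leaving 94 − 107 = -13 for the blank.
The known cells in column 5 total 68, leaving 94 − 68 = 26 for the blank.
The known cells in row 5 total 68, leaving 94 − 68 = 26 for the blank.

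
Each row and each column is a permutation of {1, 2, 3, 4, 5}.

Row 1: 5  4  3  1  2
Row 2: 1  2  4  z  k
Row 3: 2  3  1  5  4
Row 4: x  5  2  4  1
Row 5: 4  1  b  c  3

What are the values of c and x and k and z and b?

For row 5, column 3: column 3 already has {1, 2, 3, 4}; that leaves 5.
Cell (5,4): row 5 already has {1, 3, 4, 5} → 2.
At (row 4, col 1): row 4 already has {1, 2, 4, 5}, so the value is 3.
Cell (2,5): column 5 already has {1, 2, 3, 4} → 5.
Cell (2,4): row 2 already has {1, 2, 4, 5} → 3.

c = 2, x = 3, k = 5, z = 3, b = 5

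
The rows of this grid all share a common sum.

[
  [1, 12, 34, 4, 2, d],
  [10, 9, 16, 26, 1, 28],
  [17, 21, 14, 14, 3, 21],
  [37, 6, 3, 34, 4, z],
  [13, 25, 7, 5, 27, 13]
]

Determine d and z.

d = 37, z = 6

Rows 3 and 5 both add up to 90, so every row sums to 90.
Row 1: 1 + 12 + 34 + 4 + 2 = 53, so the missing entry is 90 − 53 = 37.
Row 4: 37 + 6 + 3 + 34 + 4 = 84, so the missing entry is 90 − 84 = 6.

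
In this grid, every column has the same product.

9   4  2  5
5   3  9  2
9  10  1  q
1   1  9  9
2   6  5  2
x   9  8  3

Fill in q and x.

Columns 2 and 3 each multiply to 6480, so every column has product 6480.
Column 4: 5×2×9×2×3 = 540, so the missing entry is 6480 ÷ 540 = 12.
Column 1: 9×5×9×1×2 = 810, so the missing entry is 6480 ÷ 810 = 8.

q = 12, x = 8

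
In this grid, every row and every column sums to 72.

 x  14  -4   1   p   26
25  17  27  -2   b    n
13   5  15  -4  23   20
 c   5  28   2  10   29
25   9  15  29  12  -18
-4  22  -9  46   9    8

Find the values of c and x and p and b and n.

The known cells in column 6 total 65, leaving 72 − 65 = 7 for the blank.
The known cells in row 2 total 74, leaving 72 − 74 = -2 for the blank.
The known cells in column 5 total 52, leaving 72 − 52 = 20 for the blank.
The known cells in row 1 total 57, leaving 72 − 57 = 15 for the blank.
The known cells in row 4 total 74, leaving 72 − 74 = -2 for the blank.

c = -2, x = 15, p = 20, b = -2, n = 7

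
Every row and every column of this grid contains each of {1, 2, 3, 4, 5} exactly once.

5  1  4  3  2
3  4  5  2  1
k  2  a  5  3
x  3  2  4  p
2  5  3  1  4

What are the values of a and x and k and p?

At (row 4, col 5): column 5 already has {1, 2, 3, 4}, so the value is 5.
Cell (4,1): row 4 already has {2, 3, 4, 5} → 1.
Cell (3,1): column 1 already has {1, 2, 3, 5} → 4.
At (row 3, col 3): row 3 already has {2, 3, 4, 5}, so the value is 1.

a = 1, x = 1, k = 4, p = 5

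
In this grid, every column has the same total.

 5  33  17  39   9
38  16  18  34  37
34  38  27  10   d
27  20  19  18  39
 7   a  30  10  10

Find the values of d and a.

d = 16, a = 4

Column 1 sums to 111 and so does column 3; that's the common total.
In column 5 the known cells total 95, leaving 111 − 95 = 16.
In column 2 the known cells total 107, leaving 111 − 107 = 4.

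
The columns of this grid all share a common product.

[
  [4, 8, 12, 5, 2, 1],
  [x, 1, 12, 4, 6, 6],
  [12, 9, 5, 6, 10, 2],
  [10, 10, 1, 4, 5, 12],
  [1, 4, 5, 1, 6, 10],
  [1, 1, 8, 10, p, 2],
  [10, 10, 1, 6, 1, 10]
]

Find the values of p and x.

Columns 3 and 4 each multiply to 28800, so every column has product 28800.
Column 5: 2×6×10×5×6×1 = 3600, so the missing entry is 28800 ÷ 3600 = 8.
Column 1: 4×12×10×1×1×10 = 4800, so the missing entry is 28800 ÷ 4800 = 6.

p = 8, x = 6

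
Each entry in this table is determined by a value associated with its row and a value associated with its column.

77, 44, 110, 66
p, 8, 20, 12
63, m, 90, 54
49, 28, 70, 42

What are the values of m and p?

m = 36, p = 14

Each row is a constant multiple of every other row — this is a multiplication table with the headers hidden.
Row 3 is 90/110 = 9/11 times row 1, so its entry in column 2 is 44 × 9/11 = 36.
Row 2 is 20/110 = 2/11 times row 1, so its entry in column 1 is 77 × 2/11 = 14.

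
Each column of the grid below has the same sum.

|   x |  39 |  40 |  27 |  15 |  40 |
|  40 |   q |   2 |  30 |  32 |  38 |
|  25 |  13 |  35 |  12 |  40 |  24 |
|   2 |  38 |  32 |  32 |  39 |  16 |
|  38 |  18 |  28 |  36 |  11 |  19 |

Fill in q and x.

The complete columns each total 137.
Column 2 is missing 137 − 108 = 29 (since 39 + 13 + 38 + 18 = 108).
Column 1 is missing 137 − 105 = 32 (since 40 + 25 + 2 + 38 = 105).

q = 29, x = 32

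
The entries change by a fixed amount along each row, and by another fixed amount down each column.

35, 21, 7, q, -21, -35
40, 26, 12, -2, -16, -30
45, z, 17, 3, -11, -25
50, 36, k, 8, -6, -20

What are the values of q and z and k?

q = -7, z = 31, k = 22

Along each row the entries change by -14 per step; down each column they change by 5.
Row 1: from 35 at column 1, stepping by -14 to column 4 gives -7.
Row 3: from 45 at column 1, stepping by -14 to column 2 gives 31.
Row 4: from 50 at column 1, stepping by -14 to column 3 gives 22.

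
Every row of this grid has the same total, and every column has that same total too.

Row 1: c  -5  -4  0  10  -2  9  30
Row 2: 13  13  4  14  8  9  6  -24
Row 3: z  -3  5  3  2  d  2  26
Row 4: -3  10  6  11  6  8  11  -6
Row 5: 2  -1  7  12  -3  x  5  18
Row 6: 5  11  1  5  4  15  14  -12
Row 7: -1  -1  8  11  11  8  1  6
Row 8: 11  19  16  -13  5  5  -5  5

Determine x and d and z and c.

Rows 2 and 4 both sum to 43, so that's the common total.
Row 5 has 2 − 1 + 7 + 12 − 3 + 5 + 18 = 40; the blank must be 43 − 40 = 3.
Column 6 has -2 + 9 + 8 + 3 + 15 + 8 + 5 = 46; the blank must be 43 − 46 = -3.
Row 3 has -3 + 5 + 3 + 2 − 3 + 2 + 26 = 32; the blank must be 43 − 32 = 11.
Row 1 has -5 − 4 + 0 + 10 − 2 + 9 + 30 = 38; the blank must be 43 − 38 = 5.

x = 3, d = -3, z = 11, c = 5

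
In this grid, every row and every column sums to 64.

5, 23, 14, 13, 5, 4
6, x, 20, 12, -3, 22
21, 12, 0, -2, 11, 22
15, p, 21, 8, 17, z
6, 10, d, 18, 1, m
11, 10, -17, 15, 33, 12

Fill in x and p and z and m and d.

Row 2 has 6 + 20 + 12 − 3 + 22 = 57; the blank must be 64 − 57 = 7.
Column 2 has 23 + 7 + 12 + 10 + 10 = 62; the blank must be 64 − 62 = 2.
Column 3 has 14 + 20 + 0 + 21 − 17 = 38; the blank must be 64 − 38 = 26.
Row 5 has 6 + 10 + 26 + 18 + 1 = 61; the blank must be 64 − 61 = 3.
Row 4 has 15 + 2 + 21 + 8 + 17 = 63; the blank must be 64 − 63 = 1.

x = 7, p = 2, z = 1, m = 3, d = 26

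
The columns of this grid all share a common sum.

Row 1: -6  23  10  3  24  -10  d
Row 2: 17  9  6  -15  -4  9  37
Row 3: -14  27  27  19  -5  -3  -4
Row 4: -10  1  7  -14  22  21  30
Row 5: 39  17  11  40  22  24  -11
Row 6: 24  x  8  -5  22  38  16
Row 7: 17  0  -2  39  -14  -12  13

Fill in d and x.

Column 3 sums to 67 and so does column 6; that's the common total.
In column 7 the known cells total 81, leaving 67 − 81 = -14.
In column 2 the known cells total 77, leaving 67 − 77 = -10.

d = -14, x = -10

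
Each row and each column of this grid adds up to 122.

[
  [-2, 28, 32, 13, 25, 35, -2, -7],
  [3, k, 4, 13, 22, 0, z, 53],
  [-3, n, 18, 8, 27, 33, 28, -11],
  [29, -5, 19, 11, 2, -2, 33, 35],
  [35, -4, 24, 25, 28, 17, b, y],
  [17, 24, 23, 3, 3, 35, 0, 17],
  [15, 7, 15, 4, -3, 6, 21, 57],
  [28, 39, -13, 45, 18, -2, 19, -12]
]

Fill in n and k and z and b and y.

Row 3: -3 + 18 + 8 + 27 + 33 + 28 − 11 = 100, so its missing entry is 122 − 100 = 22.
Column 2: 28 + 22 − 5 − 4 + 24 + 7 + 39 = 111, so its missing entry is 122 − 111 = 11.
Row 2: 3 + 11 + 4 + 13 + 22 + 0 + 53 = 106, so its missing entry is 122 − 106 = 16.
Column 7: -2 + 16 + 28 + 33 + 0 + 21 + 19 = 115, so its missing entry is 122 − 115 = 7.
Row 5: 35 − 4 + 24 + 25 + 28 + 17 + 7 = 132, so its missing entry is 122 − 132 = -10.

n = 22, k = 11, z = 16, b = 7, y = -10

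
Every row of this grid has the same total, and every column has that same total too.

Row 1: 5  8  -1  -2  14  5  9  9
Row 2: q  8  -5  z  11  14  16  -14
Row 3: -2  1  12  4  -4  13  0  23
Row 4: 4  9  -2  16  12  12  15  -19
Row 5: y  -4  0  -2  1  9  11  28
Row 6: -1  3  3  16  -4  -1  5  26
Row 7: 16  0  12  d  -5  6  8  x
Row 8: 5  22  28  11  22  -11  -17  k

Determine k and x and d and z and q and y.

k = -13, x = 7, d = 3, z = 1, q = 16, y = 4

Rows 1 and 3 both sum to 47, so that's the common total.
Row 5 has -4 + 0 − 2 + 1 + 9 + 11 + 28 = 43; the blank must be 47 − 43 = 4.
Row 8 has 5 + 22 + 28 + 11 + 22 − 11 − 17 = 60; the blank must be 47 − 60 = -13.
Column 8 has 9 − 14 + 23 − 19 + 28 + 26 − 13 = 40; the blank must be 47 − 40 = 7.
Column 1 has 5 − 2 + 4 + 4 − 1 + 16 + 5 = 31; the blank must be 47 − 31 = 16.
Row 7 has 16 + 0 + 12 − 5 + 6 + 8 + 7 = 44; the blank must be 47 − 44 = 3.
Row 2 has 16 + 8 − 5 + 11 + 14 + 16 − 14 = 46; the blank must be 47 − 46 = 1.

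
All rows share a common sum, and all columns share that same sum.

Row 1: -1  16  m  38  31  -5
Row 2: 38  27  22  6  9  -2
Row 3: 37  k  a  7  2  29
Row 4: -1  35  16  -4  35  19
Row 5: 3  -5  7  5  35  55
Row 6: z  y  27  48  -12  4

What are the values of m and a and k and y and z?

m = 21, a = 7, k = 18, y = 9, z = 24

Rows 2 and 4 both sum to 100, so that's the common total.
Row 1 has -1 + 16 + 38 + 31 − 5 = 79; the blank must be 100 − 79 = 21.
Column 1 has -1 + 38 + 37 − 1 + 3 = 76; the blank must be 100 − 76 = 24.
Row 6 has 24 + 27 + 48 − 12 + 4 = 91; the blank must be 100 − 91 = 9.
Column 2 has 16 + 27 + 35 − 5 + 9 = 82; the blank must be 100 − 82 = 18.
Row 3 has 37 + 18 + 7 + 2 + 29 = 93; the blank must be 100 − 93 = 7.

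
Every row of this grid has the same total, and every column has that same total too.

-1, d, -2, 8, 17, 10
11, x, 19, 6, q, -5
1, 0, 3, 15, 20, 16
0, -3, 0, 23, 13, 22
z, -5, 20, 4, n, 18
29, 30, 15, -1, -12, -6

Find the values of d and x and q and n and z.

Rows 3 and 4 both sum to 55, so that's the common total.
Row 1: -1 − 2 + 8 + 17 + 10 = 32, so its missing entry is 55 − 32 = 23.
Column 1: -1 + 11 + 1 + 0 + 29 = 40, so its missing entry is 55 − 40 = 15.
Row 5: 15 − 5 + 20 + 4 + 18 = 52, so its missing entry is 55 − 52 = 3.
Column 2: 23 + 0 − 3 − 5 + 30 = 45, so its missing entry is 55 − 45 = 10.
Row 2: 11 + 10 + 19 + 6 − 5 = 41, so its missing entry is 55 − 41 = 14.

d = 23, x = 10, q = 14, n = 3, z = 15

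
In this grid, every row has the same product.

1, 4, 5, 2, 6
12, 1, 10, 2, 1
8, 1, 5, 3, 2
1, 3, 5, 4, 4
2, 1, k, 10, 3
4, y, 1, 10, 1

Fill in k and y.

Rows 3 and 4 each multiply to 240, so every row has product 240.
Row 5: 2×1×10×3 = 60, so the missing entry is 240 ÷ 60 = 4.
Row 6: 4×1×10×1 = 40, so the missing entry is 240 ÷ 40 = 6.

k = 4, y = 6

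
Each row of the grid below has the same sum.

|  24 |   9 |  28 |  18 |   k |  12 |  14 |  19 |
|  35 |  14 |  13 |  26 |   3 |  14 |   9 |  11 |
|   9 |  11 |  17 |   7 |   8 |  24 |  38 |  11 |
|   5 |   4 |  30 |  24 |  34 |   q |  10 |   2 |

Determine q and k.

Rows 2 and 3 both add up to 125, so every row sums to 125.
Row 4: 5 + 4 + 30 + 24 + 34 + 10 + 2 = 109, so the missing entry is 125 − 109 = 16.
Row 1: 24 + 9 + 28 + 18 + 12 + 14 + 19 = 124, so the missing entry is 125 − 124 = 1.

q = 16, k = 1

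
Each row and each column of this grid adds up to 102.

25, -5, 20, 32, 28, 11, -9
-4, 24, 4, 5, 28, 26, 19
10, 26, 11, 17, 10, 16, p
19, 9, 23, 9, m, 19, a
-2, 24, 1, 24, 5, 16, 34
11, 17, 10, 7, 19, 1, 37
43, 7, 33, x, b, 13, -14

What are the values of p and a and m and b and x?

p = 12, a = 23, m = 0, b = 12, x = 8

Row 3: 10 + 26 + 11 + 17 + 10 + 16 = 90, so its missing entry is 102 − 90 = 12.
Column 7: -9 + 19 + 12 + 34 + 37 − 14 = 79, so its missing entry is 102 − 79 = 23.
Row 4: 19 + 9 + 23 + 9 + 19 + 23 = 102, so its missing entry is 102 − 102 = 0.
Column 5: 28 + 28 + 10 + 0 + 5 + 19 = 90, so its missing entry is 102 − 90 = 12.
Row 7: 43 + 7 + 33 + 12 + 13 − 14 = 94, so its missing entry is 102 − 94 = 8.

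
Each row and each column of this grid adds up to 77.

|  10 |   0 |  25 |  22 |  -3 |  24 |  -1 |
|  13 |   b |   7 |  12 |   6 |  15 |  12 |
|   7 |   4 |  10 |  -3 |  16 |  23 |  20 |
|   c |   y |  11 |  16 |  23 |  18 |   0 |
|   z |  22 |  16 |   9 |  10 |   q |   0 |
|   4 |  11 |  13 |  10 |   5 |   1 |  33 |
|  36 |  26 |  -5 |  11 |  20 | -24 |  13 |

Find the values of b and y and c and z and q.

The known cells in row 2 total 65, leaving 77 − 65 = 12 for the blank.
The known cells in column 2 total 75, leaving 77 − 75 = 2 for the blank.
The known cells in row 4 total 70, leaving 77 − 70 = 7 for the blank.
The known cells in column 1 total 77, leaving 77 − 77 = 0 for the blank.
The known cells in row 5 total 57, leaving 77 − 57 = 20 for the blank.

b = 12, y = 2, c = 7, z = 0, q = 20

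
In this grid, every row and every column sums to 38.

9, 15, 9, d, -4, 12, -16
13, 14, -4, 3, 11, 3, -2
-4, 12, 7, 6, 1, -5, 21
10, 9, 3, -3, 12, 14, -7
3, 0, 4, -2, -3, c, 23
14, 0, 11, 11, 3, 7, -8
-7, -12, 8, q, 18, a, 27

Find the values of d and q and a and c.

d = 13, q = 10, a = -6, c = 13

The known cells in row 5 total 25, leaving 38 − 25 = 13 for the blank.
The known cells in row 1 total 25, leaving 38 − 25 = 13 for the blank.
The known cells in column 6 total 44, leaving 38 − 44 = -6 for the blank.
The known cells in row 7 total 28, leaving 38 − 28 = 10 for the blank.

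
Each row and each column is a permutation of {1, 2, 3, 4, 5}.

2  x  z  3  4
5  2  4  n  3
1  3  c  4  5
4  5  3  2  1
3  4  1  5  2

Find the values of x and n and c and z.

At (row 1, col 2): column 2 already has {2, 3, 4, 5}, so the value is 1.
At (row 1, col 3): row 1 already has {1, 2, 3, 4}, so the value is 5.
For row 2, column 4: row 2 already has {2, 3, 4, 5}; that leaves 1.
Cell (3,3): row 3 already has {1, 3, 4, 5} → 2.

x = 1, n = 1, c = 2, z = 5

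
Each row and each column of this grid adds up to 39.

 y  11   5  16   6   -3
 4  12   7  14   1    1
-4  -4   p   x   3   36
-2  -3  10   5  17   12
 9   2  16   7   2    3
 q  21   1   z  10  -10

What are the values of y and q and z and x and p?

The known cells in row 1 total 35, leaving 39 − 35 = 4 for the blank.
The known cells in column 1 total 11, leaving 39 − 11 = 28 for the blank.
The known cells in column 3 total 39, leaving 39 − 39 = 0 for the blank.
The known cells in row 3 total 31, leaving 39 − 31 = 8 for the blank.
The known cells in row 6 total 50, leaving 39 − 50 = -11 for the blank.

y = 4, q = 28, z = -11, x = 8, p = 0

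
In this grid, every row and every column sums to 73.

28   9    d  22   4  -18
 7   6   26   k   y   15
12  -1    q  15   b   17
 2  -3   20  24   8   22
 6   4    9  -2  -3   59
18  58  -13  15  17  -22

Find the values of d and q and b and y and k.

d = 28, q = 3, b = 27, y = 20, k = -1

Row 1 has 28 + 9 + 22 + 4 − 18 = 45; the blank must be 73 − 45 = 28.
Column 3 has 28 + 26 + 20 + 9 − 13 = 70; the blank must be 73 − 70 = 3.
Row 3 has 12 − 1 + 3 + 15 + 17 = 46; the blank must be 73 − 46 = 27.
Column 5 has 4 + 27 + 8 − 3 + 17 = 53; the blank must be 73 − 53 = 20.
Row 2 has 7 + 6 + 26 + 20 + 15 = 74; the blank must be 73 − 74 = -1.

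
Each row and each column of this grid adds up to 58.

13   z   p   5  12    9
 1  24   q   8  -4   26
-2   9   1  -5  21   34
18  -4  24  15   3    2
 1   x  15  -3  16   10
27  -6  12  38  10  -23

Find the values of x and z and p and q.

Row 2: 1 + 24 + 8 − 4 + 26 = 55, so its missing entry is 58 − 55 = 3.
Column 3: 3 + 1 + 24 + 15 + 12 = 55, so its missing entry is 58 − 55 = 3.
Row 1: 13 + 3 + 5 + 12 + 9 = 42, so its missing entry is 58 − 42 = 16.
Row 5: 1 + 15 − 3 + 16 + 10 = 39, so its missing entry is 58 − 39 = 19.

x = 19, z = 16, p = 3, q = 3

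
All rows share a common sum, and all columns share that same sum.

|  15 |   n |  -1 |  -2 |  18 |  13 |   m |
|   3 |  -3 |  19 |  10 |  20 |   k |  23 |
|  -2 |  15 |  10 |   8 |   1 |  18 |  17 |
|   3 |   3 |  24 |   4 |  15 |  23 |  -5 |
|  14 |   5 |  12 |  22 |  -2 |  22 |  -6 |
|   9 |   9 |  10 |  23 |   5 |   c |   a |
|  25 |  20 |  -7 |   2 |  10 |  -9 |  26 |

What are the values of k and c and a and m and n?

Rows 3 and 4 both sum to 67, so that's the common total.
The known cells in column 2 total 49, leaving 67 − 49 = 18 for the blank.
The known cells in row 2 total 72, leaving 67 − 72 = -5 for the blank.
The known cells in column 6 total 62, leaving 67 − 62 = 5 for the blank.
The known cells in row 1 total 61, leaving 67 − 61 = 6 for the blank.
The known cells in row 6 total 61, leaving 67 − 61 = 6 for the blank.

k = -5, c = 5, a = 6, m = 6, n = 18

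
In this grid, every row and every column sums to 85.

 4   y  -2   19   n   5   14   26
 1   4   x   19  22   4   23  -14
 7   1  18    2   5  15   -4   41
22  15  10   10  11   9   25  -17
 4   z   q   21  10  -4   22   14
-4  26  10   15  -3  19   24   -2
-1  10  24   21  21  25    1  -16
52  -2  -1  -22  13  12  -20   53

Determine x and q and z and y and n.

x = 26, q = 0, z = 18, y = 13, n = 6

Row 2 has 1 + 4 + 19 + 22 + 4 + 23 − 14 = 59; the blank must be 85 − 59 = 26.
Column 5 has 22 + 5 + 11 + 10 − 3 + 21 + 13 = 79; the blank must be 85 − 79 = 6.
Row 1 has 4 − 2 + 19 + 6 + 5 + 14 + 26 = 72; the blank must be 85 − 72 = 13.
Column 3 has -2 + 26 + 18 + 10 + 10 + 24 − 1 = 85; the blank must be 85 − 85 = 0.
Row 5 has 4 + 0 + 21 + 10 − 4 + 22 + 14 = 67; the blank must be 85 − 67 = 18.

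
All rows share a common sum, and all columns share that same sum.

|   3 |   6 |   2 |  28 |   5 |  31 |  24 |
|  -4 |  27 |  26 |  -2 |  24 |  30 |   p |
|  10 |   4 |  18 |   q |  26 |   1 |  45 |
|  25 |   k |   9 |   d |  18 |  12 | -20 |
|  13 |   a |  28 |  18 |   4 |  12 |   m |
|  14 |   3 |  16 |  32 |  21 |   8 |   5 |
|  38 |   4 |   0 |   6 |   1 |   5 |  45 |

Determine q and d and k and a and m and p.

q = -5, d = 22, k = 33, a = 22, m = 2, p = -2

Rows 1 and 6 both sum to 99, so that's the common total.
The known cells in row 3 total 104, leaving 99 − 104 = -5 for the blank.
The known cells in column 4 total 77, leaving 99 − 77 = 22 for the blank.
The known cells in row 4 total 66, leaving 99 − 66 = 33 for the blank.
The known cells in row 2 total 101, leaving 99 − 101 = -2 for the blank.
The known cells in column 7 total 97, leaving 99 − 97 = 2 for the blank.
The known cells in row 5 total 77, leaving 99 − 77 = 22 for the blank.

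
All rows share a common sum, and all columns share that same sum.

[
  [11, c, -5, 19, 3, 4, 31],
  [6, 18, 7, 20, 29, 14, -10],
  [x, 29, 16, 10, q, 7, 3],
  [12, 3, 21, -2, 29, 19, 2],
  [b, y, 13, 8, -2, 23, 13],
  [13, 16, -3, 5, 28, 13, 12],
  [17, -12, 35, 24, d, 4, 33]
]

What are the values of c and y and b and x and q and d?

c = 21, y = 9, b = 20, x = 5, q = 14, d = -17

Rows 2 and 4 both sum to 84, so that's the common total.
The known cells in row 1 total 63, leaving 84 − 63 = 21 for the blank.
The known cells in row 7 total 101, leaving 84 − 101 = -17 for the blank.
The known cells in column 5 total 70, leaving 84 − 70 = 14 for the blank.
The known cells in row 3 total 79, leaving 84 − 79 = 5 for the blank.
The known cells in column 1 total 64, leaving 84 − 64 = 20 for the blank.
The known cells in row 5 total 75, leaving 84 − 75 = 9 for the blank.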